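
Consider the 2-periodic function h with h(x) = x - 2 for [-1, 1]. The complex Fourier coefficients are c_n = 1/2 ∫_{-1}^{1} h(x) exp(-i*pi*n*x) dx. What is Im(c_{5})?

-1/(5*pi)

Since h is real-valued, Im(c_{5}) = -1/2 ∫_{-1}^{1} h(x) sin(5*pi*x) dx = -b_{5}/2.
Integrating by parts (boundary term plus one more integral), an antiderivative of (x - 2) sin(5*pi*x) is -x*cos(5*pi*x)/(5*pi) + sin(5*pi*x)/(25*pi**2) + 2*cos(5*pi*x)/(5*pi); evaluating from -1 to 1: ∫_{-1}^{1} (x - 2) sin(5*pi*x) dx = (-1/(5*pi)) - (-3/(5*pi)) = 2/(5*pi).
Hence Im(c_{5}) = (-1/2)·(2/(5*pi)) = -1/(5*pi).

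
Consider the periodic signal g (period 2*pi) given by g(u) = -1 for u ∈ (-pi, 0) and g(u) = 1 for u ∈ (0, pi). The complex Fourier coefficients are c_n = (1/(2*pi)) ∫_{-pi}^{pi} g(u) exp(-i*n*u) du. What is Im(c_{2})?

0

Since g is real-valued, Im(c_{2}) = -(1/(2*pi)) ∫_{-pi}^{pi} g(u) sin(2*u) du = -b_{2}/2.
g is odd and sin(2*u) is odd, so the integrand is even: ∫_{-pi}^{pi} g(u) sin(2*u) du = 2∫_0^{pi} g(u) sin(2*u) du.
Directly, an antiderivative of (1) sin(2*u) is -cos(2*u)/2; evaluating from 0 to pi: ∫_{0}^{pi} (1) sin(2*u) du = (-1/2) - (-1/2) = 0.
So ∫_{-pi}^{pi} g(u) sin(2*u) du = 0.
Hence Im(c_{2}) = (-1/(2*pi))·(0) = 0.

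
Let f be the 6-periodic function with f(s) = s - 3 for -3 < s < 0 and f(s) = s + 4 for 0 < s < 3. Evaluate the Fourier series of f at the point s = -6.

s = -6 differs from s = 0 by -1 full period(s), and the series is 6-periodic.
At s = 0 the one-sided limits are f(0^-) = -3 and f(0^+) = 4.
By Dirichlet's theorem the series converges to their average, [(-3) + (4)]/2 = 1/2.

1/2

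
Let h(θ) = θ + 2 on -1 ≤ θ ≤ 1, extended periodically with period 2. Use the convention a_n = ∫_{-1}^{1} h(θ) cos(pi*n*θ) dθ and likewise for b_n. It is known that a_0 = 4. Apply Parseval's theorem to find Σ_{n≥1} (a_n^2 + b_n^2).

2/3

Parseval: a_0^2/2 + Σ_{n≥1} (a_n^2+b_n^2) = ∫_{-1}^{1} h(θ)^2 dθ = 26/3.
Subtract a_0^2/2 = 8: Σ (a_n^2+b_n^2) = 2/3.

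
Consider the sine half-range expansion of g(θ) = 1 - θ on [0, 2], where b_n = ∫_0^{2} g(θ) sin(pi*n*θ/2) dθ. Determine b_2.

2/pi

b_2 = ∫_0^{2} (1 - θ) sin(pi*θ) dθ.
Integrating by parts (boundary term plus one more integral), an antiderivative of (1 - θ) sin(pi*θ) is θ*cos(pi*θ)/pi - sin(pi*θ)/pi**2 - cos(pi*θ)/pi; evaluating from 0 to 2: ∫_{0}^{2} (1 - θ) sin(pi*θ) dθ = (1/pi) - (-1/pi) = 2/pi.
Hence b_2 = 2/pi.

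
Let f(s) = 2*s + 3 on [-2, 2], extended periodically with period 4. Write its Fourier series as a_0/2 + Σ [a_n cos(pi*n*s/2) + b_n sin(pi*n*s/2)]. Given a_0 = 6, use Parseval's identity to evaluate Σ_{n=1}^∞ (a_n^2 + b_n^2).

32/3

Parseval: a_0^2/2 + Σ_{n≥1} (a_n^2+b_n^2) = 1/2 ∫_{-2}^{2} f(s)^2 ds = 86/3.
Subtract a_0^2/2 = 18: Σ (a_n^2+b_n^2) = 32/3.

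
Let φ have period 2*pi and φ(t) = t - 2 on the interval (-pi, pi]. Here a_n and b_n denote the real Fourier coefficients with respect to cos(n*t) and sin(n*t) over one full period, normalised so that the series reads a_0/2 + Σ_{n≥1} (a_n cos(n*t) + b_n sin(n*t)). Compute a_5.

0

a_5 = 1/pi ∫_{-pi}^{pi} φ(t) cos(5*t) dt.
Integrating by parts (boundary term plus one more integral), an antiderivative of (t - 2) cos(5*t) is t*sin(5*t)/5 - 2*sin(5*t)/5 + cos(5*t)/25; evaluating from -pi to pi: ∫_{-pi}^{pi} (t - 2) cos(5*t) dt = (-1/25) - (-1/25) = 0.
Hence a_5 = (1/pi)·(0) = 0.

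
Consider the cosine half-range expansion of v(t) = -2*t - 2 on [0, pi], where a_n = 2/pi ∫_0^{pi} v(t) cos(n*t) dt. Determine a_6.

0

a_6 = 2/pi ∫_0^{pi} (-2*t - 2) cos(6*t) dt.
Integrating by parts (boundary term plus one more integral), an antiderivative of (-2*t - 2) cos(6*t) is -t*sin(6*t)/3 - sin(6*t)/3 - cos(6*t)/18; evaluating from 0 to pi: ∫_{0}^{pi} (-2*t - 2) cos(6*t) dt = (-1/18) - (-1/18) = 0.
Hence a_6 = (2/pi)·(0) = 0.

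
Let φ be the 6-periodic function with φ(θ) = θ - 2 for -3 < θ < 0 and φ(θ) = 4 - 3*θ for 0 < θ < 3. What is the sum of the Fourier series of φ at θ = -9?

-5

θ = -9 differs from θ = 3 by -2 full period(s), and the series is 6-periodic.
φ is continuous at θ = 3 with value -5, so the series converges to -5 there.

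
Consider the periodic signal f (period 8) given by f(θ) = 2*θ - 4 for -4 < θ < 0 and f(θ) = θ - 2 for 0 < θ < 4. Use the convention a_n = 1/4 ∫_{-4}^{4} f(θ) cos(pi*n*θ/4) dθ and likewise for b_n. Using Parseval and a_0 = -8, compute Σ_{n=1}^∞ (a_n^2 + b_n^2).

116/3

Parseval: a_0^2/2 + Σ_{n≥1} (a_n^2+b_n^2) = 1/4 ∫_{-4}^{4} f(θ)^2 dθ = 212/3.
Subtract a_0^2/2 = 32: Σ (a_n^2+b_n^2) = 116/3.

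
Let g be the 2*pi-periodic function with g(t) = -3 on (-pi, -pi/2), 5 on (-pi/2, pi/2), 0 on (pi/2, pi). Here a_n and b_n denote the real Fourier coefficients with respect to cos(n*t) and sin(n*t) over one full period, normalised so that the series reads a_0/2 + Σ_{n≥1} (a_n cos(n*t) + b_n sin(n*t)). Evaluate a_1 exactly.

a_1 = 1/pi ∫_{-pi}^{pi} g(t) cos(t) dt.
Split the integral at the breakpoints.
Directly, an antiderivative of (-3) cos(t) is -3*sin(t); evaluating from -pi to -pi/2: ∫_{-pi}^{-pi/2} (-3) cos(t) dt = (3) - (0) = 3.
Directly, an antiderivative of (5) cos(t) is 5*sin(t); evaluating from -pi/2 to pi/2: ∫_{-pi/2}^{pi/2} (5) cos(t) dt = (5) - (-5) = 10.
∫_{pi/2}^{pi} (0) cos(t) dt = 0.
Summing the pieces and multiplying by (1/pi) gives a_1 = 13/pi.

13/pi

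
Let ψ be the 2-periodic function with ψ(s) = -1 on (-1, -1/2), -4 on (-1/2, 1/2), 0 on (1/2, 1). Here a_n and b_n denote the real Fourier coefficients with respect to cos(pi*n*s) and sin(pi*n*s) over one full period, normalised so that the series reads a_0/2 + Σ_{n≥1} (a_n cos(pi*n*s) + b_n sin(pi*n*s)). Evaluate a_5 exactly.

a_5 = ∫_{-1}^{1} ψ(s) cos(5*pi*s) ds.
Split the integral at the breakpoints.
Directly, an antiderivative of (-1) cos(5*pi*s) is -sin(5*pi*s)/(5*pi); evaluating from -1 to -1/2: ∫_{-1}^{-1/2} (-1) cos(5*pi*s) ds = (1/(5*pi)) - (0) = 1/(5*pi).
Directly, an antiderivative of (-4) cos(5*pi*s) is -4*sin(5*pi*s)/(5*pi); evaluating from -1/2 to 1/2: ∫_{-1/2}^{1/2} (-4) cos(5*pi*s) ds = (-4/(5*pi)) - (4/(5*pi)) = -8/(5*pi).
∫_{1/2}^{1} (0) cos(5*pi*s) ds = 0.
Summing the pieces gives a_5 = -7/(5*pi).

-7/(5*pi)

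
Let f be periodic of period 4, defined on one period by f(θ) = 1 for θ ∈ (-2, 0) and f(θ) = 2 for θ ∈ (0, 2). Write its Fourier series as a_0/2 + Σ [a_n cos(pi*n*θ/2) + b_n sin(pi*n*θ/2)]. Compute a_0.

3

a_0 = 1/2 ∫_{-2}^{2} f(θ) dθ = 1/2 · (6) = 3.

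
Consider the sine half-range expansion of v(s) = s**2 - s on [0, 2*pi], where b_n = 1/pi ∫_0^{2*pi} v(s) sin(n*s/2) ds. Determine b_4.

1 - 2*pi

b_4 = 1/pi ∫_0^{2*pi} (s**2 - s) sin(2*s) ds.
Integrating by parts twice (tabular method), an antiderivative of (s**2 - s) sin(2*s) is -s**2*cos(2*s)/2 + s*sin(2*s)/2 + s*cos(2*s)/2 - sin(2*s)/4 + cos(2*s)/4; evaluating from 0 to 2*pi: ∫_{0}^{2*pi} (s**2 - s) sin(2*s) ds = (-2*pi**2 + 1/4 + pi) - (1/4) = pi*(1 - 2*pi).
Hence b_4 = (1/pi)·(pi*(1 - 2*pi)) = 1 - 2*pi.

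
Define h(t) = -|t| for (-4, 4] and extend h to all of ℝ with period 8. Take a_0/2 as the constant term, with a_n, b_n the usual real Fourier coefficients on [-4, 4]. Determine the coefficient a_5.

a_5 = 1/4 ∫_{-4}^{4} h(t) cos(5*pi*t/4) dt.
h is even and cos(5*pi*t/4) is even, so the integrand is even and a_5 = 1/2 ∫_0^{4} h(t) cos(5*pi*t/4) dt.
Integrating by parts (boundary term plus one more integral), an antiderivative of (-t) cos(5*pi*t/4) is -4*t*sin(5*pi*t/4)/(5*pi) - 16*cos(5*pi*t/4)/(25*pi**2); evaluating from 0 to 4: ∫_{0}^{4} (-t) cos(5*pi*t/4) dt = (16/(25*pi**2)) - (-16/(25*pi**2)) = 32/(25*pi**2).
Hence a_5 = (1/2)·(32/(25*pi**2)) = 16/(25*pi**2).

16/(25*pi**2)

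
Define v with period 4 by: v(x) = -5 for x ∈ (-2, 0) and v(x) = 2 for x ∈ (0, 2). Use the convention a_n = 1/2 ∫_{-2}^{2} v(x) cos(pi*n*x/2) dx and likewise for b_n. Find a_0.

a_0 = 1/2 ∫_{-2}^{2} v(x) dx = 1/2 · (-6) = -3.

-3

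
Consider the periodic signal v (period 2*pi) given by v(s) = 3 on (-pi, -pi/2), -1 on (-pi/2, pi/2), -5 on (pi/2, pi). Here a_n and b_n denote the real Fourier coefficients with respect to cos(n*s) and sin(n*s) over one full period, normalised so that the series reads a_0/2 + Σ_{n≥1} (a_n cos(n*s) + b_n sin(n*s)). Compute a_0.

-2

a_0 = 1/pi ∫_{-pi}^{pi} v(s) ds = 1/pi · (-2*pi) = -2.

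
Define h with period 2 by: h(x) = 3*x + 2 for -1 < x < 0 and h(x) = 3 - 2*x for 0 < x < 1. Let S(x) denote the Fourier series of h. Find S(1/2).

2

h is continuous at x = 1/2 with value 2, so the series converges to 2 there.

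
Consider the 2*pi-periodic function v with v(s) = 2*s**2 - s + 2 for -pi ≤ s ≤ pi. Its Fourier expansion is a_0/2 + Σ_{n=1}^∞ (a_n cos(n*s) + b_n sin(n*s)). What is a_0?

4 + 4*pi**2/3

a_0 = 1/pi ∫_{-pi}^{pi} v(s) ds = 1/pi · (4*pi*(3 + pi**2)/3) = 4 + 4*pi**2/3.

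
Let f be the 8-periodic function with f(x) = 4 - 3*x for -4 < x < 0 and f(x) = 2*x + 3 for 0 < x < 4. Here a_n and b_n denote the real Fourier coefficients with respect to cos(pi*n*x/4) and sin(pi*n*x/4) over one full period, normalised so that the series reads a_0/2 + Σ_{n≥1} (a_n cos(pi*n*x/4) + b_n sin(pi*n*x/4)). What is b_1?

b_1 = 1/4 ∫_{-4}^{4} f(x) sin(pi*x/4) dx.
Split the integral at the breakpoints.
Integrating by parts (boundary term plus one more integral), an antiderivative of (4 - 3*x) sin(pi*x/4) is 12*x*cos(pi*x/4)/pi - 48*sin(pi*x/4)/pi**2 - 16*cos(pi*x/4)/pi; evaluating from -4 to 0: ∫_{-4}^{0} (4 - 3*x) sin(pi*x/4) dx = (-16/pi) - (64/pi) = -80/pi.
Integrating by parts (boundary term plus one more integral), an antiderivative of (2*x + 3) sin(pi*x/4) is -8*x*cos(pi*x/4)/pi + 32*sin(pi*x/4)/pi**2 - 12*cos(pi*x/4)/pi; evaluating from 0 to 4: ∫_{0}^{4} (2*x + 3) sin(pi*x/4) dx = (44/pi) - (-12/pi) = 56/pi.
Summing the pieces and multiplying by (1/4) gives b_1 = -6/pi.

-6/pi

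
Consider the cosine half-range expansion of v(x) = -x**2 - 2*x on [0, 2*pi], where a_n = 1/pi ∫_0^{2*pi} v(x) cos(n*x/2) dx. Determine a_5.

16*(1 + pi)/(25*pi)

a_5 = 1/pi ∫_0^{2*pi} (-x**2 - 2*x) cos(5*x/2) dx.
Integrating by parts twice (tabular method), an antiderivative of (-x**2 - 2*x) cos(5*x/2) is -2*x**2*sin(5*x/2)/5 - 4*x*sin(5*x/2)/5 - 8*x*cos(5*x/2)/25 + 16*sin(5*x/2)/125 - 8*cos(5*x/2)/25; evaluating from 0 to 2*pi: ∫_{0}^{2*pi} (-x**2 - 2*x) cos(5*x/2) dx = (8/25 + 16*pi/25) - (-8/25) = 16/25 + 16*pi/25.
Hence a_5 = (1/pi)·(16/25 + 16*pi/25) = 16*(1 + pi)/(25*pi).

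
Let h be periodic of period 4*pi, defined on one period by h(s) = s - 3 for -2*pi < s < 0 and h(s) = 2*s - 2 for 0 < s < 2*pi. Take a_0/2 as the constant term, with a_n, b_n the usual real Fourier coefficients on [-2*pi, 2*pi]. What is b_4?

b_4 = (1/(2*pi)) ∫_{-2*pi}^{2*pi} h(s) sin(2*s) ds.
Split the integral at the breakpoints.
Integrating by parts (boundary term plus one more integral), an antiderivative of (s - 3) sin(2*s) is -s*cos(2*s)/2 + sin(2*s)/4 + 3*cos(2*s)/2; evaluating from -2*pi to 0: ∫_{-2*pi}^{0} (s - 3) sin(2*s) ds = (3/2) - (3/2 + pi) = -pi.
Integrating by parts (boundary term plus one more integral), an antiderivative of (2*s - 2) sin(2*s) is -s*cos(2*s) + sin(2*s)/2 + cos(2*s); evaluating from 0 to 2*pi: ∫_{0}^{2*pi} (2*s - 2) sin(2*s) ds = (1 - 2*pi) - (1) = -2*pi.
Summing the pieces and multiplying by (1/(2*pi)) gives b_4 = -3/2.

-3/2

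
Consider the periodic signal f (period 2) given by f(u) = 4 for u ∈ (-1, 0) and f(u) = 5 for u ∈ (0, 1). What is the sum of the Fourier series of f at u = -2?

u = -2 differs from u = 0 by -1 full period(s), and the series is 2-periodic.
At u = 0 the one-sided limits are f(0^-) = 4 and f(0^+) = 5.
By Dirichlet's theorem the series converges to their average, [(4) + (5)]/2 = 9/2.

9/2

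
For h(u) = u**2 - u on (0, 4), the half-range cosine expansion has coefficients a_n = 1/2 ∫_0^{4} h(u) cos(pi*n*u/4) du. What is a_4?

a_4 = 1/2 ∫_0^{4} (u**2 - u) cos(pi*u) du.
Integrating by parts twice (tabular method), an antiderivative of (u**2 - u) cos(pi*u) is u**2*sin(pi*u)/pi - u*sin(pi*u)/pi + 2*u*cos(pi*u)/pi**2 - 2*sin(pi*u)/pi**3 - cos(pi*u)/pi**2; evaluating from 0 to 4: ∫_{0}^{4} (u**2 - u) cos(pi*u) du = (7/pi**2) - (-1/pi**2) = 8/pi**2.
Hence a_4 = (1/2)·(8/pi**2) = 4/pi**2.

4/pi**2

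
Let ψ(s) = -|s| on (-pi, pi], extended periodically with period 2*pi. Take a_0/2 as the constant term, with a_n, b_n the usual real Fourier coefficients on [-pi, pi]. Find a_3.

4/(9*pi)

a_3 = 1/pi ∫_{-pi}^{pi} ψ(s) cos(3*s) ds.
ψ is even and cos(3*s) is even, so the integrand is even and a_3 = 2/pi ∫_0^{pi} ψ(s) cos(3*s) ds.
Integrating by parts (boundary term plus one more integral), an antiderivative of (-s) cos(3*s) is -s*sin(3*s)/3 - cos(3*s)/9; evaluating from 0 to pi: ∫_{0}^{pi} (-s) cos(3*s) ds = (1/9) - (-1/9) = 2/9.
Hence a_3 = (2/pi)·(2/9) = 4/(9*pi).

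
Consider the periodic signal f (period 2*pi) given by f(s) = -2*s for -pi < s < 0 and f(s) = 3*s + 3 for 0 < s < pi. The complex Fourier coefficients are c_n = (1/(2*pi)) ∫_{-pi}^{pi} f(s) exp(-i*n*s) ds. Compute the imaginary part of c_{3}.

(-6 - pi)/(6*pi)

Since f is real-valued, Im(c_{3}) = -(1/(2*pi)) ∫_{-pi}^{pi} f(s) sin(3*s) ds = -b_{3}/2.
Split the integral at the breakpoints.
Integrating by parts (boundary term plus one more integral), an antiderivative of (-2*s) sin(3*s) is 2*s*cos(3*s)/3 - 2*sin(3*s)/9; evaluating from -pi to 0: ∫_{-pi}^{0} (-2*s) sin(3*s) ds = (0) - (2*pi/3) = -2*pi/3.
Integrating by parts (boundary term plus one more integral), an antiderivative of (3*s + 3) sin(3*s) is -s*cos(3*s) + sin(3*s)/3 - cos(3*s); evaluating from 0 to pi: ∫_{0}^{pi} (3*s + 3) sin(3*s) ds = (1 + pi) - (-1) = 2 + pi.
So ∫_{-pi}^{pi} f(s) sin(3*s) ds = pi/3 + 2.
Hence Im(c_{3}) = (-1/(2*pi))·(pi/3 + 2) = (-6 - pi)/(6*pi).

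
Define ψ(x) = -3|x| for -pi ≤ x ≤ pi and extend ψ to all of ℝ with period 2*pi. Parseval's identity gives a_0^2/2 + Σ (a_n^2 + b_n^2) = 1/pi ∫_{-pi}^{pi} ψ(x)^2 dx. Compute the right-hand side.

6*pi**2

1/pi ∫_{-pi}^{pi} ψ(x)^2 dx = 1/pi · (6*pi**3) = 6*pi**2.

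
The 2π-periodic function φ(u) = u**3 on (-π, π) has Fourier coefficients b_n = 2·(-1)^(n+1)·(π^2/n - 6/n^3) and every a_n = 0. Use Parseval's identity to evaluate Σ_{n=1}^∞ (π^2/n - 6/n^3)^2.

pi**6/14

Parseval: Σ b_n^2 = (1/π) ∫_{-π}^{π} φ(u)^2 du = 2*pi**6/7.
b_n^2 = 4·(π^2/n - 6/n^3)^2, so the sum equals (2*pi**6/7)/4 = pi**6/14.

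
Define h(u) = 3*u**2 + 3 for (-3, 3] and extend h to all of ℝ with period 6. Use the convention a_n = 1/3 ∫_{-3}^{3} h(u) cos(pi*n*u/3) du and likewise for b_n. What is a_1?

a_1 = 1/3 ∫_{-3}^{3} h(u) cos(pi*u/3) du.
h is even and cos(pi*u/3) is even, so the integrand is even and a_1 = 2/3 ∫_0^{3} h(u) cos(pi*u/3) du.
Integrating by parts twice (tabular method), an antiderivative of (3*u**2 + 3) cos(pi*u/3) is 9*u**2*sin(pi*u/3)/pi + 54*u*cos(pi*u/3)/pi**2 - 162*sin(pi*u/3)/pi**3 + 9*sin(pi*u/3)/pi; evaluating from 0 to 3: ∫_{0}^{3} (3*u**2 + 3) cos(pi*u/3) du = (-162/pi**2) - (0) = -162/pi**2.
Hence a_1 = (2/3)·(-162/pi**2) = -108/pi**2.

-108/pi**2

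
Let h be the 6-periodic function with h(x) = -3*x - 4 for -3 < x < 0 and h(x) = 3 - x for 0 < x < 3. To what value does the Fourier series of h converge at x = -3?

x = -3 differs from x = 3 by -1 full period(s), and the series is 6-periodic.
At x = 3 the one-sided limits are h(3^-) = 0 and h(3^+) = 5.
By Dirichlet's theorem the series converges to their average, [(0) + (5)]/2 = 5/2.

5/2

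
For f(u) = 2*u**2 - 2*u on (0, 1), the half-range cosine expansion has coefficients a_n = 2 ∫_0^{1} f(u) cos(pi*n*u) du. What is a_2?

a_2 = 2 ∫_0^{1} (2*u**2 - 2*u) cos(2*pi*u) du.
Integrating by parts twice (tabular method), an antiderivative of (2*u**2 - 2*u) cos(2*pi*u) is u**2*sin(2*pi*u)/pi - u*sin(2*pi*u)/pi + u*cos(2*pi*u)/pi**2 - sin(2*pi*u)/(2*pi**3) - cos(2*pi*u)/(2*pi**2); evaluating from 0 to 1: ∫_{0}^{1} (2*u**2 - 2*u) cos(2*pi*u) du = (1/(2*pi**2)) - (-1/(2*pi**2)) = pi**(-2).
Hence a_2 = 2·(pi**(-2)) = 2/pi**2.

2/pi**2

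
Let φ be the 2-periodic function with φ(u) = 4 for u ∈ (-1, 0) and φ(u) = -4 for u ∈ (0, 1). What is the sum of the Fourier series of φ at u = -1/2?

4

φ is continuous at u = -1/2 with value 4, so the series converges to 4 there.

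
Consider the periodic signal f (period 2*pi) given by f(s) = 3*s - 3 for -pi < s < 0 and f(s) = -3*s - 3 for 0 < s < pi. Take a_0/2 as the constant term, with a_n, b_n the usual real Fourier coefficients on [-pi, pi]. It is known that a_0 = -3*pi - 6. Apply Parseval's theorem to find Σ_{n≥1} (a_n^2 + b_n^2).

Parseval: a_0^2/2 + Σ_{n≥1} (a_n^2+b_n^2) = 1/pi ∫_{-pi}^{pi} f(s)^2 ds = 18 + 18*pi + 6*pi**2.
Subtract a_0^2/2 = 9*(2 + pi)**2/2: Σ (a_n^2+b_n^2) = 3*pi**2/2.

3*pi**2/2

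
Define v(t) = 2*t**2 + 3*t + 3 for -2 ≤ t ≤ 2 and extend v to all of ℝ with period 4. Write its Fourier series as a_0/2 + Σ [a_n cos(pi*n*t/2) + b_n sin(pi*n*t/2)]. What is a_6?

8/(9*pi**2)

a_6 = 1/2 ∫_{-2}^{2} v(t) cos(3*pi*t) dt.
Integrating by parts twice (tabular method), an antiderivative of (2*t**2 + 3*t + 3) cos(3*pi*t) is 2*t**2*sin(3*pi*t)/(3*pi) + t*sin(3*pi*t)/pi + 4*t*cos(3*pi*t)/(9*pi**2) - 4*sin(3*pi*t)/(27*pi**3) + sin(3*pi*t)/pi + cos(3*pi*t)/(3*pi**2); evaluating from -2 to 2: ∫_{-2}^{2} (2*t**2 + 3*t + 3) cos(3*pi*t) dt = (11/(9*pi**2)) - (-5/(9*pi**2)) = 16/(9*pi**2).
Hence a_6 = (1/2)·(16/(9*pi**2)) = 8/(9*pi**2).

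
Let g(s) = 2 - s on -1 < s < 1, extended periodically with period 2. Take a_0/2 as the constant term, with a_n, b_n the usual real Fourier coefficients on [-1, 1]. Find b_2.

b_2 = ∫_{-1}^{1} g(s) sin(2*pi*s) ds.
Integrating by parts (boundary term plus one more integral), an antiderivative of (2 - s) sin(2*pi*s) is s*cos(2*pi*s)/(2*pi) - sin(2*pi*s)/(4*pi**2) - cos(2*pi*s)/pi; evaluating from -1 to 1: ∫_{-1}^{1} (2 - s) sin(2*pi*s) ds = (-1/(2*pi)) - (-3/(2*pi)) = 1/pi.
Hence b_2 = 1/pi.

1/pi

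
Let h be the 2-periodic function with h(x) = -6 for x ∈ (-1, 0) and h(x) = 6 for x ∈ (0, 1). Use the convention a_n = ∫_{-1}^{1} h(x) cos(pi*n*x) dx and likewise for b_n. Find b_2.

b_2 = ∫_{-1}^{1} h(x) sin(2*pi*x) dx.
h is odd and sin(2*pi*x) is odd, so the integrand is even and b_2 = 2 ∫_0^{1} h(x) sin(2*pi*x) dx.
Directly, an antiderivative of (6) sin(2*pi*x) is -3*cos(2*pi*x)/pi; evaluating from 0 to 1: ∫_{0}^{1} (6) sin(2*pi*x) dx = (-3/pi) - (-3/pi) = 0.
Hence b_2 = 2·(0) = 0.

0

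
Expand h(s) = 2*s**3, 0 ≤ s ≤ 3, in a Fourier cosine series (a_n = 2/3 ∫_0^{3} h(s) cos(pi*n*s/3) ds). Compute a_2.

a_2 = 2/3 ∫_0^{3} (2*s**3) cos(2*pi*s/3) ds.
Integrating by parts three times (tabular method), an antiderivative of (2*s**3) cos(2*pi*s/3) is 3*s**3*sin(2*pi*s/3)/pi + 27*s**2*cos(2*pi*s/3)/(2*pi**2) - 81*s*sin(2*pi*s/3)/(2*pi**3) - 243*cos(2*pi*s/3)/(4*pi**4); evaluating from 0 to 3: ∫_{0}^{3} (2*s**3) cos(2*pi*s/3) ds = (243*(-1 + 2*pi**2)/(4*pi**4)) - (-243/(4*pi**4)) = 243/(2*pi**2).
Hence a_2 = (2/3)·(243/(2*pi**2)) = 81/pi**2.

81/pi**2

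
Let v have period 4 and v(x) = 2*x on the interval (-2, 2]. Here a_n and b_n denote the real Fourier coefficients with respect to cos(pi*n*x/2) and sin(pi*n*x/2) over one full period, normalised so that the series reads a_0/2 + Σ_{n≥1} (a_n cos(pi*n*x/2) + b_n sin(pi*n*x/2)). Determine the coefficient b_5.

b_5 = 1/2 ∫_{-2}^{2} v(x) sin(5*pi*x/2) dx.
v is odd and sin(5*pi*x/2) is odd, so the integrand is even and b_5 = ∫_0^{2} v(x) sin(5*pi*x/2) dx.
Integrating by parts (boundary term plus one more integral), an antiderivative of (2*x) sin(5*pi*x/2) is -4*x*cos(5*pi*x/2)/(5*pi) + 8*sin(5*pi*x/2)/(25*pi**2); evaluating from 0 to 2: ∫_{0}^{2} (2*x) sin(5*pi*x/2) dx = (8/(5*pi)) - (0) = 8/(5*pi).
Hence b_5 = 8/(5*pi).

8/(5*pi)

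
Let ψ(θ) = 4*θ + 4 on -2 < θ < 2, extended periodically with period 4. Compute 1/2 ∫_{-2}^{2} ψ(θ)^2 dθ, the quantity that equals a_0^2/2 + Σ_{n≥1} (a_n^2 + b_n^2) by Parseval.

224/3

1/2 ∫_{-2}^{2} ψ(θ)^2 dθ = 1/2 · (448/3) = 224/3.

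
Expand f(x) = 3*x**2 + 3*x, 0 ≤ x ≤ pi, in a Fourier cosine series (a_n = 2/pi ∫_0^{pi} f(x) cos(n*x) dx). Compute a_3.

4*(-pi - 1)/(3*pi)

a_3 = 2/pi ∫_0^{pi} (3*x**2 + 3*x) cos(3*x) dx.
Integrating by parts twice (tabular method), an antiderivative of (3*x**2 + 3*x) cos(3*x) is x**2*sin(3*x) + x*sin(3*x) + 2*x*cos(3*x)/3 - 2*sin(3*x)/9 + cos(3*x)/3; evaluating from 0 to pi: ∫_{0}^{pi} (3*x**2 + 3*x) cos(3*x) dx = (-2*pi/3 - 1/3) - (1/3) = -2*pi/3 - 2/3.
Hence a_3 = (2/pi)·(-2*pi/3 - 2/3) = 4*(-pi - 1)/(3*pi).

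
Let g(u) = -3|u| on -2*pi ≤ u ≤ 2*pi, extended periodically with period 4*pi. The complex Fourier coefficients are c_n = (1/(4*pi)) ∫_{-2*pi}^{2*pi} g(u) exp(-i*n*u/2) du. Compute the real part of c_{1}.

Since g is real-valued, Re(c_{1}) = (1/(4*pi)) ∫_{-2*pi}^{2*pi} g(u) cos(u/2) du = a_{1}/2.
g is even and cos(u/2) is even, so the integrand is even: ∫_{-2*pi}^{2*pi} g(u) cos(u/2) du = 2∫_0^{2*pi} g(u) cos(u/2) du.
Integrating by parts (boundary term plus one more integral), an antiderivative of (-3*u) cos(u/2) is -6*u*sin(u/2) - 12*cos(u/2); evaluating from 0 to 2*pi: ∫_{0}^{2*pi} (-3*u) cos(u/2) du = (12) - (-12) = 24.
So ∫_{-2*pi}^{2*pi} g(u) cos(u/2) du = 48.
Hence Re(c_{1}) = (1/(4*pi))·(48) = 12/pi.

12/pi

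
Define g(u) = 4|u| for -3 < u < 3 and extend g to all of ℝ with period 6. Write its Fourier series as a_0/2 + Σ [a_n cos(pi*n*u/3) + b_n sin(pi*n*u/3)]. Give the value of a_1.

-48/pi**2

a_1 = 1/3 ∫_{-3}^{3} g(u) cos(pi*u/3) du.
g is even and cos(pi*u/3) is even, so the integrand is even and a_1 = 2/3 ∫_0^{3} g(u) cos(pi*u/3) du.
Integrating by parts (boundary term plus one more integral), an antiderivative of (4*u) cos(pi*u/3) is 12*u*sin(pi*u/3)/pi + 36*cos(pi*u/3)/pi**2; evaluating from 0 to 3: ∫_{0}^{3} (4*u) cos(pi*u/3) du = (-36/pi**2) - (36/pi**2) = -72/pi**2.
Hence a_1 = (2/3)·(-72/pi**2) = -48/pi**2.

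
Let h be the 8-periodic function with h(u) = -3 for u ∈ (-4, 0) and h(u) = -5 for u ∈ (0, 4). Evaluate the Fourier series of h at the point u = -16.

-4

u = -16 differs from u = 0 by -2 full period(s), and the series is 8-periodic.
At u = 0 the one-sided limits are h(0^-) = -3 and h(0^+) = -5.
By Dirichlet's theorem the series converges to their average, [(-3) + (-5)]/2 = -4.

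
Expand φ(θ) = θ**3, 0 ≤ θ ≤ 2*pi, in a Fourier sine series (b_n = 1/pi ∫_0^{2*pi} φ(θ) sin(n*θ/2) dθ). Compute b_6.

b_6 = 1/pi ∫_0^{2*pi} (θ**3) sin(3*θ) dθ.
Integrating by parts three times (tabular method), an antiderivative of (θ**3) sin(3*θ) is -θ**3*cos(3*θ)/3 + θ**2*sin(3*θ)/3 + 2*θ*cos(3*θ)/9 - 2*sin(3*θ)/27; evaluating from 0 to 2*pi: ∫_{0}^{2*pi} (θ**3) sin(3*θ) dθ = (4*pi*(1 - 6*pi**2)/9) - (0) = 4*pi*(1 - 6*pi**2)/9.
Hence b_6 = (1/pi)·(4*pi*(1 - 6*pi**2)/9) = 4/9 - 8*pi**2/3.

4/9 - 8*pi**2/3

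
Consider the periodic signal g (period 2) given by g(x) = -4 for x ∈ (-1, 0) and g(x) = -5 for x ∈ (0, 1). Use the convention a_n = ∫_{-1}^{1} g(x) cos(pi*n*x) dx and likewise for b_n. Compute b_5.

-2/(5*pi)

b_5 = ∫_{-1}^{1} g(x) sin(5*pi*x) dx.
Split the integral at the breakpoints.
Directly, an antiderivative of (-4) sin(5*pi*x) is 4*cos(5*pi*x)/(5*pi); evaluating from -1 to 0: ∫_{-1}^{0} (-4) sin(5*pi*x) dx = (4/(5*pi)) - (-4/(5*pi)) = 8/(5*pi).
Directly, an antiderivative of (-5) sin(5*pi*x) is cos(5*pi*x)/pi; evaluating from 0 to 1: ∫_{0}^{1} (-5) sin(5*pi*x) dx = (-1/pi) - (1/pi) = -2/pi.
Summing the pieces gives b_5 = -2/(5*pi).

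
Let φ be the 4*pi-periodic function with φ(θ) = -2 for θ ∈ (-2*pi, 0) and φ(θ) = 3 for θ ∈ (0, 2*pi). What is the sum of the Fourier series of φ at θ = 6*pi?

θ = 6*pi differs from θ = -2*pi by 2 full period(s), and the series is 4*pi-periodic.
At θ = -2*pi the one-sided limits are φ(-2*pi^-) = 3 and φ(-2*pi^+) = -2.
By Dirichlet's theorem the series converges to their average, [(3) + (-2)]/2 = 1/2.

1/2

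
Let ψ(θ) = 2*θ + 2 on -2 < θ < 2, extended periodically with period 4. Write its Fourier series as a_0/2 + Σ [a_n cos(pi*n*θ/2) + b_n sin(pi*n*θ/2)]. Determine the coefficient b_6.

b_6 = 1/2 ∫_{-2}^{2} ψ(θ) sin(3*pi*θ) dθ.
Integrating by parts (boundary term plus one more integral), an antiderivative of (2*θ + 2) sin(3*pi*θ) is -2*θ*cos(3*pi*θ)/(3*pi) + 2*sin(3*pi*θ)/(9*pi**2) - 2*cos(3*pi*θ)/(3*pi); evaluating from -2 to 2: ∫_{-2}^{2} (2*θ + 2) sin(3*pi*θ) dθ = (-2/pi) - (2/(3*pi)) = -8/(3*pi).
Hence b_6 = (1/2)·(-8/(3*pi)) = -4/(3*pi).

-4/(3*pi)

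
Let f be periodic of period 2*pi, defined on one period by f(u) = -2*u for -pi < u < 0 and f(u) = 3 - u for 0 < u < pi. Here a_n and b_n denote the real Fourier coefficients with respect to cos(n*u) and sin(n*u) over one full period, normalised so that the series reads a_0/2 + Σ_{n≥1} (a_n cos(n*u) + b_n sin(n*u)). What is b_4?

3/4

b_4 = 1/pi ∫_{-pi}^{pi} f(u) sin(4*u) du.
Split the integral at the breakpoints.
Integrating by parts (boundary term plus one more integral), an antiderivative of (-2*u) sin(4*u) is u*cos(4*u)/2 - sin(4*u)/8; evaluating from -pi to 0: ∫_{-pi}^{0} (-2*u) sin(4*u) du = (0) - (-pi/2) = pi/2.
Integrating by parts (boundary term plus one more integral), an antiderivative of (3 - u) sin(4*u) is u*cos(4*u)/4 - sin(4*u)/16 - 3*cos(4*u)/4; evaluating from 0 to pi: ∫_{0}^{pi} (3 - u) sin(4*u) du = (-3/4 + pi/4) - (-3/4) = pi/4.
Summing the pieces and multiplying by (1/pi) gives b_4 = 3/4.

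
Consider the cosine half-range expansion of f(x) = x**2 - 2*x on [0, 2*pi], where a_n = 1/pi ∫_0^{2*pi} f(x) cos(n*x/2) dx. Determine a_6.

a_6 = 1/pi ∫_0^{2*pi} (x**2 - 2*x) cos(3*x) dx.
Integrating by parts twice (tabular method), an antiderivative of (x**2 - 2*x) cos(3*x) is x**2*sin(3*x)/3 - 2*x*sin(3*x)/3 + 2*x*cos(3*x)/9 - 2*sin(3*x)/27 - 2*cos(3*x)/9; evaluating from 0 to 2*pi: ∫_{0}^{2*pi} (x**2 - 2*x) cos(3*x) dx = (-2/9 + 4*pi/9) - (-2/9) = 4*pi/9.
Hence a_6 = (1/pi)·(4*pi/9) = 4/9.

4/9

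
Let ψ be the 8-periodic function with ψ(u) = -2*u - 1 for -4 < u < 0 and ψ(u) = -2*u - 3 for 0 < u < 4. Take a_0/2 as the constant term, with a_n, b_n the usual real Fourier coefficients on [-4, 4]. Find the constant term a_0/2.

-2

a_0 = 1/4 ∫_{-4}^{4} ψ(u) du = 1/4 · (-16) = -4.
So the constant term a_0/2 = -2.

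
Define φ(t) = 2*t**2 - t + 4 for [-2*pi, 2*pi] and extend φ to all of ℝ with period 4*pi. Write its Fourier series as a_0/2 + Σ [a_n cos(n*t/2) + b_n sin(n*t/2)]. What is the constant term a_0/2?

4 + 8*pi**2/3

a_0 = (1/(2*pi)) ∫_{-2*pi}^{2*pi} φ(t) dt = (1/(2*pi)) · (16*pi + 32*pi**3/3) = 8 + 16*pi**2/3.
So the constant term a_0/2 = 4 + 8*pi**2/3.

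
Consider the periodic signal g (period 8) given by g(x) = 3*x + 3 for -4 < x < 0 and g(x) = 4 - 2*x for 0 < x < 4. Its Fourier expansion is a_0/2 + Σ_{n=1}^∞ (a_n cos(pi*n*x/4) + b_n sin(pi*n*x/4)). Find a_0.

-3

a_0 = 1/4 ∫_{-4}^{4} g(x) dx = 1/4 · (-12) = -3.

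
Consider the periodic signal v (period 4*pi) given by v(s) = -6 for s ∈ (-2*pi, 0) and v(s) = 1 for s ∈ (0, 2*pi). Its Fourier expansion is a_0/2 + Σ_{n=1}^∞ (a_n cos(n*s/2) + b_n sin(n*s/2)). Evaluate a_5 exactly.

a_5 = (1/(2*pi)) ∫_{-2*pi}^{2*pi} v(s) cos(5*s/2) ds.
Split the integral at the breakpoints.
Directly, an antiderivative of (-6) cos(5*s/2) is -12*sin(5*s/2)/5; evaluating from -2*pi to 0: ∫_{-2*pi}^{0} (-6) cos(5*s/2) ds = (0) - (0) = 0.
Directly, an antiderivative of (1) cos(5*s/2) is 2*sin(5*s/2)/5; evaluating from 0 to 2*pi: ∫_{0}^{2*pi} (1) cos(5*s/2) ds = (0) - (0) = 0.
Summing the pieces and multiplying by (1/(2*pi)) gives a_5 = 0.

0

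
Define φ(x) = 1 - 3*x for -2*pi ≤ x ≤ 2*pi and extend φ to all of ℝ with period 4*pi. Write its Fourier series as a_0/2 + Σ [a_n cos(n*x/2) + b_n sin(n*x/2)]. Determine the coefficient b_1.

-12

b_1 = (1/(2*pi)) ∫_{-2*pi}^{2*pi} φ(x) sin(x/2) dx.
Integrating by parts (boundary term plus one more integral), an antiderivative of (1 - 3*x) sin(x/2) is 6*x*cos(x/2) - 12*sin(x/2) - 2*cos(x/2); evaluating from -2*pi to 2*pi: ∫_{-2*pi}^{2*pi} (1 - 3*x) sin(x/2) dx = (2 - 12*pi) - (2 + 12*pi) = -24*pi.
Hence b_1 = (1/(2*pi))·(-24*pi) = -12.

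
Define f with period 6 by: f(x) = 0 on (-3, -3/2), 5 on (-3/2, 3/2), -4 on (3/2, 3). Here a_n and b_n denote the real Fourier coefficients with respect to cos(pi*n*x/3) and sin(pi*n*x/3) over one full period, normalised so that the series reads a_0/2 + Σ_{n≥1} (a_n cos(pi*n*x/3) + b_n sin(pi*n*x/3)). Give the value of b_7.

-4/(7*pi)

b_7 = 1/3 ∫_{-3}^{3} f(x) sin(7*pi*x/3) dx.
Split the integral at the breakpoints.
∫_{-3}^{-3/2} (0) sin(7*pi*x/3) dx = 0.
Directly, an antiderivative of (5) sin(7*pi*x/3) is -15*cos(7*pi*x/3)/(7*pi); evaluating from -3/2 to 3/2: ∫_{-3/2}^{3/2} (5) sin(7*pi*x/3) dx = (0) - (0) = 0.
Directly, an antiderivative of (-4) sin(7*pi*x/3) is 12*cos(7*pi*x/3)/(7*pi); evaluating from 3/2 to 3: ∫_{3/2}^{3} (-4) sin(7*pi*x/3) dx = (-12/(7*pi)) - (0) = -12/(7*pi).
Summing the pieces and multiplying by (1/3) gives b_7 = -4/(7*pi).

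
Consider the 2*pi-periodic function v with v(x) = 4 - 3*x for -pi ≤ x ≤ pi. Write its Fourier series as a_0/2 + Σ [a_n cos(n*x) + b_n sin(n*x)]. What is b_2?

3

b_2 = 1/pi ∫_{-pi}^{pi} v(x) sin(2*x) dx.
Integrating by parts (boundary term plus one more integral), an antiderivative of (4 - 3*x) sin(2*x) is 3*x*cos(2*x)/2 - 3*sin(2*x)/4 - 2*cos(2*x); evaluating from -pi to pi: ∫_{-pi}^{pi} (4 - 3*x) sin(2*x) dx = (-2 + 3*pi/2) - (-3*pi/2 - 2) = 3*pi.
Hence b_2 = (1/pi)·(3*pi) = 3.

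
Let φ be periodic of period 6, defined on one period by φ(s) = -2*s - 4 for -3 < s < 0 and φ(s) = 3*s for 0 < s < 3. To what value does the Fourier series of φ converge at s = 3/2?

9/2

φ is continuous at s = 3/2 with value 9/2, so the series converges to 9/2 there.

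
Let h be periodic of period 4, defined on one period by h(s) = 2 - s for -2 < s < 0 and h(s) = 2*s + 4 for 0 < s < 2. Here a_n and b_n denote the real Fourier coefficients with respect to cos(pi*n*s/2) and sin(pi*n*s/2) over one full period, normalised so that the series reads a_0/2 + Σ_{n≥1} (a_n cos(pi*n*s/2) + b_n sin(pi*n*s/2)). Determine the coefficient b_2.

b_2 = 1/2 ∫_{-2}^{2} h(s) sin(pi*s) ds.
Split the integral at the breakpoints.
Integrating by parts (boundary term plus one more integral), an antiderivative of (2 - s) sin(pi*s) is s*cos(pi*s)/pi - sin(pi*s)/pi**2 - 2*cos(pi*s)/pi; evaluating from -2 to 0: ∫_{-2}^{0} (2 - s) sin(pi*s) ds = (-2/pi) - (-4/pi) = 2/pi.
Integrating by parts (boundary term plus one more integral), an antiderivative of (2*s + 4) sin(pi*s) is -2*s*cos(pi*s)/pi + 2*sin(pi*s)/pi**2 - 4*cos(pi*s)/pi; evaluating from 0 to 2: ∫_{0}^{2} (2*s + 4) sin(pi*s) ds = (-8/pi) - (-4/pi) = -4/pi.
Summing the pieces and multiplying by (1/2) gives b_2 = -1/pi.

-1/pi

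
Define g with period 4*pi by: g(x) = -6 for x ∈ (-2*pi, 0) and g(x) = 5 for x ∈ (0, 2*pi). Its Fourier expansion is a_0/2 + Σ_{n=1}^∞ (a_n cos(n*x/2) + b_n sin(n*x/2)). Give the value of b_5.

b_5 = (1/(2*pi)) ∫_{-2*pi}^{2*pi} g(x) sin(5*x/2) dx.
Split the integral at the breakpoints.
Directly, an antiderivative of (-6) sin(5*x/2) is 12*cos(5*x/2)/5; evaluating from -2*pi to 0: ∫_{-2*pi}^{0} (-6) sin(5*x/2) dx = (12/5) - (-12/5) = 24/5.
Directly, an antiderivative of (5) sin(5*x/2) is -2*cos(5*x/2); evaluating from 0 to 2*pi: ∫_{0}^{2*pi} (5) sin(5*x/2) dx = (2) - (-2) = 4.
Summing the pieces and multiplying by (1/(2*pi)) gives b_5 = 22/(5*pi).

22/(5*pi)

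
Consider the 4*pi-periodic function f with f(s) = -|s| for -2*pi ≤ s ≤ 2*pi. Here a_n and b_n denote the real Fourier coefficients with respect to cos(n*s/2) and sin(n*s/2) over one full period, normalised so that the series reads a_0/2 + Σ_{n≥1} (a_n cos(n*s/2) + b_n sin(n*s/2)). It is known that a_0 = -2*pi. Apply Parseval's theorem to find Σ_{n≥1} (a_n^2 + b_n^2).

2*pi**2/3

Parseval: a_0^2/2 + Σ_{n≥1} (a_n^2+b_n^2) = (1/(2*pi)) ∫_{-2*pi}^{2*pi} f(s)^2 ds = 8*pi**2/3.
Subtract a_0^2/2 = 2*pi**2: Σ (a_n^2+b_n^2) = 2*pi**2/3.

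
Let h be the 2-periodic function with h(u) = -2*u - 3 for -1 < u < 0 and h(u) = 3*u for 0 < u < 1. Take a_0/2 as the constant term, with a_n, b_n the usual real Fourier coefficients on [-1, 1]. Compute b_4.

-1/(4*pi)

b_4 = ∫_{-1}^{1} h(u) sin(4*pi*u) du.
Split the integral at the breakpoints.
Integrating by parts (boundary term plus one more integral), an antiderivative of (-2*u - 3) sin(4*pi*u) is u*cos(4*pi*u)/(2*pi) - sin(4*pi*u)/(8*pi**2) + 3*cos(4*pi*u)/(4*pi); evaluating from -1 to 0: ∫_{-1}^{0} (-2*u - 3) sin(4*pi*u) du = (3/(4*pi)) - (1/(4*pi)) = 1/(2*pi).
Integrating by parts (boundary term plus one more integral), an antiderivative of (3*u) sin(4*pi*u) is -3*u*cos(4*pi*u)/(4*pi) + 3*sin(4*pi*u)/(16*pi**2); evaluating from 0 to 1: ∫_{0}^{1} (3*u) sin(4*pi*u) du = (-3/(4*pi)) - (0) = -3/(4*pi).
Summing the pieces gives b_4 = -1/(4*pi).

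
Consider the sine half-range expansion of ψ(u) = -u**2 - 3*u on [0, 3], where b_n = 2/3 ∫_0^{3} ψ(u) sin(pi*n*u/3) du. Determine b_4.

b_4 = 2/3 ∫_0^{3} (-u**2 - 3*u) sin(4*pi*u/3) du.
Integrating by parts twice (tabular method), an antiderivative of (-u**2 - 3*u) sin(4*pi*u/3) is 3*u**2*cos(4*pi*u/3)/(4*pi) - 9*u*sin(4*pi*u/3)/(8*pi**2) + 9*u*cos(4*pi*u/3)/(4*pi) - 27*sin(4*pi*u/3)/(16*pi**2) - 27*cos(4*pi*u/3)/(32*pi**3); evaluating from 0 to 3: ∫_{0}^{3} (-u**2 - 3*u) sin(4*pi*u/3) du = (27*(-1 + 16*pi**2)/(32*pi**3)) - (-27/(32*pi**3)) = 27/(2*pi).
Hence b_4 = (2/3)·(27/(2*pi)) = 9/pi.

9/pi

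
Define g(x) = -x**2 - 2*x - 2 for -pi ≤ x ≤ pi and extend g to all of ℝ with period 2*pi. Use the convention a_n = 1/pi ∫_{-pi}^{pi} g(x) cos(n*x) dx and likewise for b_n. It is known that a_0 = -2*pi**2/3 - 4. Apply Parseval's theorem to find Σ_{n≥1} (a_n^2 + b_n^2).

8*pi**2*(pi**2 + 15)/45

Parseval: a_0^2/2 + Σ_{n≥1} (a_n^2+b_n^2) = 1/pi ∫_{-pi}^{pi} g(x)^2 dx = 8 + 2*pi**4/5 + 16*pi**2/3.
Subtract a_0^2/2 = 2*(6 + pi**2)**2/9: Σ (a_n^2+b_n^2) = 8*pi**2*(pi**2 + 15)/45.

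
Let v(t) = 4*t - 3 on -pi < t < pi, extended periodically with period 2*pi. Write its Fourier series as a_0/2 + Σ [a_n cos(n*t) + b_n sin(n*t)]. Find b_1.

b_1 = 1/pi ∫_{-pi}^{pi} v(t) sin(t) dt.
Integrating by parts (boundary term plus one more integral), an antiderivative of (4*t - 3) sin(t) is -4*t*cos(t) + 4*sin(t) + 3*cos(t); evaluating from -pi to pi: ∫_{-pi}^{pi} (4*t - 3) sin(t) dt = (-3 + 4*pi) - (-4*pi - 3) = 8*pi.
Hence b_1 = (1/pi)·(8*pi) = 8.

8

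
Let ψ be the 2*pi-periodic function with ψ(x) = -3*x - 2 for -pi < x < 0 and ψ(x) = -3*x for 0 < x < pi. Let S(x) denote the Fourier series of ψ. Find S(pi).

-1

At x = pi the one-sided limits are ψ(pi^-) = -3*pi and ψ(pi^+) = -2 + 3*pi.
By Dirichlet's theorem the series converges to their average, [(-3*pi) + (-2 + 3*pi)]/2 = -1.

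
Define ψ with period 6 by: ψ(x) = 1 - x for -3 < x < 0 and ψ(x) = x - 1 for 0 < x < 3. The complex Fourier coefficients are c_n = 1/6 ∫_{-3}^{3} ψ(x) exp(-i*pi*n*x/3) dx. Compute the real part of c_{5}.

-6/(25*pi**2)

Since ψ is real-valued, Re(c_{5}) = 1/6 ∫_{-3}^{3} ψ(x) cos(5*pi*x/3) dx = a_{5}/2.
Split the integral at the breakpoints.
Integrating by parts (boundary term plus one more integral), an antiderivative of (1 - x) cos(5*pi*x/3) is -3*x*sin(5*pi*x/3)/(5*pi) + 3*sin(5*pi*x/3)/(5*pi) - 9*cos(5*pi*x/3)/(25*pi**2); evaluating from -3 to 0: ∫_{-3}^{0} (1 - x) cos(5*pi*x/3) dx = (-9/(25*pi**2)) - (9/(25*pi**2)) = -18/(25*pi**2).
Integrating by parts (boundary term plus one more integral), an antiderivative of (x - 1) cos(5*pi*x/3) is 3*x*sin(5*pi*x/3)/(5*pi) - 3*sin(5*pi*x/3)/(5*pi) + 9*cos(5*pi*x/3)/(25*pi**2); evaluating from 0 to 3: ∫_{0}^{3} (x - 1) cos(5*pi*x/3) dx = (-9/(25*pi**2)) - (9/(25*pi**2)) = -18/(25*pi**2).
So ∫_{-3}^{3} ψ(x) cos(5*pi*x/3) dx = -36/(25*pi**2).
Hence Re(c_{5}) = (1/6)·(-36/(25*pi**2)) = -6/(25*pi**2).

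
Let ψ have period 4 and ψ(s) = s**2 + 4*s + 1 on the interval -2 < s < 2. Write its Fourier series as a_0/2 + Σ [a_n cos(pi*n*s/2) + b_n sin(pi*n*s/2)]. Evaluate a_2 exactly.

4/pi**2

a_2 = 1/2 ∫_{-2}^{2} ψ(s) cos(pi*s) ds.
Integrating by parts twice (tabular method), an antiderivative of (s**2 + 4*s + 1) cos(pi*s) is s**2*sin(pi*s)/pi + 4*s*sin(pi*s)/pi + 2*s*cos(pi*s)/pi**2 - 2*sin(pi*s)/pi**3 + sin(pi*s)/pi + 4*cos(pi*s)/pi**2; evaluating from -2 to 2: ∫_{-2}^{2} (s**2 + 4*s + 1) cos(pi*s) ds = (8/pi**2) - (0) = 8/pi**2.
Hence a_2 = (1/2)·(8/pi**2) = 4/pi**2.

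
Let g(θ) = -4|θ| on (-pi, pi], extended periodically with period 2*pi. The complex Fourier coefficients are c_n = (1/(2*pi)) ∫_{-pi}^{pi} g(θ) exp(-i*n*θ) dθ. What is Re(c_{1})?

Since g is real-valued, Re(c_{1}) = (1/(2*pi)) ∫_{-pi}^{pi} g(θ) cos(θ) dθ = a_{1}/2.
g is even and cos(θ) is even, so the integrand is even: ∫_{-pi}^{pi} g(θ) cos(θ) dθ = 2∫_0^{pi} g(θ) cos(θ) dθ.
Integrating by parts (boundary term plus one more integral), an antiderivative of (-4*θ) cos(θ) is -4*θ*sin(θ) - 4*cos(θ); evaluating from 0 to pi: ∫_{0}^{pi} (-4*θ) cos(θ) dθ = (4) - (-4) = 8.
So ∫_{-pi}^{pi} g(θ) cos(θ) dθ = 16.
Hence Re(c_{1}) = (1/(2*pi))·(16) = 8/pi.

8/pi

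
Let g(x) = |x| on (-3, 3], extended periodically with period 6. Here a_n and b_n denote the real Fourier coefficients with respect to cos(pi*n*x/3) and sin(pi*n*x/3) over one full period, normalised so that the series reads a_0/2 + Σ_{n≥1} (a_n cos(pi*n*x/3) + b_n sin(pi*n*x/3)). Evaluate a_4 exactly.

0

a_4 = 1/3 ∫_{-3}^{3} g(x) cos(4*pi*x/3) dx.
g is even and cos(4*pi*x/3) is even, so the integrand is even and a_4 = 2/3 ∫_0^{3} g(x) cos(4*pi*x/3) dx.
Integrating by parts (boundary term plus one more integral), an antiderivative of (x) cos(4*pi*x/3) is 3*x*sin(4*pi*x/3)/(4*pi) + 9*cos(4*pi*x/3)/(16*pi**2); evaluating from 0 to 3: ∫_{0}^{3} (x) cos(4*pi*x/3) dx = (9/(16*pi**2)) - (9/(16*pi**2)) = 0.
Hence a_4 = (2/3)·(0) = 0.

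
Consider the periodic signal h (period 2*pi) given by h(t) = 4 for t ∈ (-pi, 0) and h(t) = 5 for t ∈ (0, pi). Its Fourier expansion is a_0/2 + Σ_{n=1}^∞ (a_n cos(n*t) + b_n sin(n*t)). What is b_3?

2/(3*pi)

b_3 = 1/pi ∫_{-pi}^{pi} h(t) sin(3*t) dt.
Split the integral at the breakpoints.
Directly, an antiderivative of (4) sin(3*t) is -4*cos(3*t)/3; evaluating from -pi to 0: ∫_{-pi}^{0} (4) sin(3*t) dt = (-4/3) - (4/3) = -8/3.
Directly, an antiderivative of (5) sin(3*t) is -5*cos(3*t)/3; evaluating from 0 to pi: ∫_{0}^{pi} (5) sin(3*t) dt = (5/3) - (-5/3) = 10/3.
Summing the pieces and multiplying by (1/pi) gives b_3 = 2/(3*pi).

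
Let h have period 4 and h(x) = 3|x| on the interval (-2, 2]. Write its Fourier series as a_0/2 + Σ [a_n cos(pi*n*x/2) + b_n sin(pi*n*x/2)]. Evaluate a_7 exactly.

-24/(49*pi**2)

a_7 = 1/2 ∫_{-2}^{2} h(x) cos(7*pi*x/2) dx.
h is even and cos(7*pi*x/2) is even, so the integrand is even and a_7 = ∫_0^{2} h(x) cos(7*pi*x/2) dx.
Integrating by parts (boundary term plus one more integral), an antiderivative of (3*x) cos(7*pi*x/2) is 6*x*sin(7*pi*x/2)/(7*pi) + 12*cos(7*pi*x/2)/(49*pi**2); evaluating from 0 to 2: ∫_{0}^{2} (3*x) cos(7*pi*x/2) dx = (-12/(49*pi**2)) - (12/(49*pi**2)) = -24/(49*pi**2).
Hence a_7 = -24/(49*pi**2).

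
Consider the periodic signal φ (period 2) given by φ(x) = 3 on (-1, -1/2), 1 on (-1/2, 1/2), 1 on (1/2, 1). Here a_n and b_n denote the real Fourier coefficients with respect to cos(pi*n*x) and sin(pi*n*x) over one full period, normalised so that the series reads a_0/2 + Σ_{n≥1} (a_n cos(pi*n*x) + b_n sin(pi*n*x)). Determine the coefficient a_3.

a_3 = ∫_{-1}^{1} φ(x) cos(3*pi*x) dx.
Split the integral at the breakpoints.
Directly, an antiderivative of (3) cos(3*pi*x) is sin(3*pi*x)/pi; evaluating from -1 to -1/2: ∫_{-1}^{-1/2} (3) cos(3*pi*x) dx = (1/pi) - (0) = 1/pi.
Directly, an antiderivative of (1) cos(3*pi*x) is sin(3*pi*x)/(3*pi); evaluating from -1/2 to 1/2: ∫_{-1/2}^{1/2} (1) cos(3*pi*x) dx = (-1/(3*pi)) - (1/(3*pi)) = -2/(3*pi).
Directly, an antiderivative of (1) cos(3*pi*x) is sin(3*pi*x)/(3*pi); evaluating from 1/2 to 1: ∫_{1/2}^{1} (1) cos(3*pi*x) dx = (0) - (-1/(3*pi)) = 1/(3*pi).
Summing the pieces gives a_3 = 2/(3*pi).

2/(3*pi)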